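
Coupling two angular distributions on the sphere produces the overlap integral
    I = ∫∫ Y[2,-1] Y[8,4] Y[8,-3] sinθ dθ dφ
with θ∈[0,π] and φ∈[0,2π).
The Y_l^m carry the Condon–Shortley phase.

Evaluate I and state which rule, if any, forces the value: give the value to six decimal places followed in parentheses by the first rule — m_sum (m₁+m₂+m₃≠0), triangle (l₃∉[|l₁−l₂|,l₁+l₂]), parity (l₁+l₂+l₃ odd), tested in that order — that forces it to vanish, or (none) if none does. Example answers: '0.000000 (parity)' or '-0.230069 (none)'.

m-sum 0 ✓  L=18 even ✓  6≤8≤10 ✓
Π(2lᵢ+1) = 5×17×17 = 1445
triangle coeff Δ(2,8,8) = 1/348840
Σ_t [0,2]: t=0:+1/116121600 t=1:−1/25401600 t=2:+1/116121600 = -1/45158400
(3j)²=24/1615 [(2 8 8; 0 0 0)], sign=-1
Σ_t [1,2]: t=1:−1/479001600 t=2:+1/174182400 = 1/273715200
(3j)²=49/3876 [(2 8 8; -1 4 -3)], sign=-1
⇒ 4πI² = 98/361
I = (+1)√(98/361/(4π)) = 0.14697873
No selection rule forces the value: the integral is nonzero (none).

0.146979 (none)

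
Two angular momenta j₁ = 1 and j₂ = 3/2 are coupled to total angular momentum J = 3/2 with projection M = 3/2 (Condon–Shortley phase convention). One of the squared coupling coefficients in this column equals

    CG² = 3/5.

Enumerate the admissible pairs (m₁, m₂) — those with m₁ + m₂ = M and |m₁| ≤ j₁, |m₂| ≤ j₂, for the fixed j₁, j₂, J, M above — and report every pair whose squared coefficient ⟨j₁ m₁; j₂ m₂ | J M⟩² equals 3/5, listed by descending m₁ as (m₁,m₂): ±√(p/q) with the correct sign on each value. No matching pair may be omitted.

(0,3/2): −√(3/5)

Admissible pairs with m₁+m₂ = M = 3/2: (0,3/2), (1,1/2)
  (m₁,m₂)=(1,1/2): CG² = 2/5, CG = +√(2/5)
  (m₁,m₂)=(0,3/2): CG² = 3/5, CG = −√(3/5)   ← matches the target
Pairs with CG² = 3/5: (0,3/2): −√(3/5)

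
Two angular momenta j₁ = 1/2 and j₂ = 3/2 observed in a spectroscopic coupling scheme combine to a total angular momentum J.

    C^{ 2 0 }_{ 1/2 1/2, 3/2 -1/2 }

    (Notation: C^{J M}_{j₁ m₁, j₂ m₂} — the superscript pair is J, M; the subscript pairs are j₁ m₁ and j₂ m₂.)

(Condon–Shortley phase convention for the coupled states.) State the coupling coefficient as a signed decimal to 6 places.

+0.707107  (= +√(1/2))

√[5·0!1!3!/5! · 1!0!1!2!2!2!] = √(2)
  +(−1)^0/∏(0,0,0,1,1,2)! = 1/2  (running 1/2)
⟨..|..⟩ = √(2)·(1/2) = +0.707107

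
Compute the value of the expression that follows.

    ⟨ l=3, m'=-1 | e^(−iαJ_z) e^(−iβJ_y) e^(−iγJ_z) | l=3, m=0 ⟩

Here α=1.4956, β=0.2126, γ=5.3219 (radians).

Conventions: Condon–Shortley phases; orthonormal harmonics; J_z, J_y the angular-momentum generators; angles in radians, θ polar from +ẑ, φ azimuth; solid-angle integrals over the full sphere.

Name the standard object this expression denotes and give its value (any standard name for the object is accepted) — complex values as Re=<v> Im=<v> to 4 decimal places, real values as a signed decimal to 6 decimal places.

Wigner D-matrix element, Re=0.0259 Im=0.3442

This is a Wigner D-matrix element — the rotation-matrix element ⟨l m'| R(α,β,γ) |l m⟩ in the angular-momentum basis.
D^3_{-1,0}(1.4956,0.2126,5.3219) = e^{-i·-1·1.4956}·d^3_{-1,0}(0.2126)·e^{-i·0·5.3219}. Compute d first:
Half-angle: c=0.994355, s=0.106100. N=√(2·24·6·6)=41.569219
k: max(0,(0)−(-1))=1 … min(3+(0),3−(-1))=3
  k=1: (−1)^0·41.5692/(12)·0.9944^5·0.1061^1 = +0.357284
  k=2: (−1)^1·41.5692/(4)·0.9944^3·0.1061^3 = -0.012203
  k=3: (−1)^2·41.5692/(12)·0.9944^1·0.1061^5 = +0.000046
d^3_{-1,0}(0.2126) = +0.357284 -0.012203 +0.000046 = +0.345127
Phases: e^{-i·(-1)·1.4956}=+0.075125+0.997174i, e^{-i·(0)·5.3219}=+1.000000+0.000000i ⇒ D=+0.025928+0.344152i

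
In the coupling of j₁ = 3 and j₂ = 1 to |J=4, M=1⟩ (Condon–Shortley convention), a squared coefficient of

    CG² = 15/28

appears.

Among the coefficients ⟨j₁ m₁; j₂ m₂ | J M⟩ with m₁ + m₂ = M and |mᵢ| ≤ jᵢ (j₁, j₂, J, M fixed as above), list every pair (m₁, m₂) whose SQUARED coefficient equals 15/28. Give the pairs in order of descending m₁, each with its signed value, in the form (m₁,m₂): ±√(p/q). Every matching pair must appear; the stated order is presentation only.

(1,0): +√(15/28)

Admissible pairs with m₁+m₂ = M = 1: (0,1), (1,0), (2,-1)
  (m₁,m₂)=(2,-1): CG² = 3/28, CG = +√(3/28)
  (m₁,m₂)=(1,0): CG² = 15/28, CG = +√(15/28)   ← matches the target
  (m₁,m₂)=(0,1): CG² = 5/14, CG = +√(5/14)
Pairs with CG² = 15/28: (1,0): +√(15/28)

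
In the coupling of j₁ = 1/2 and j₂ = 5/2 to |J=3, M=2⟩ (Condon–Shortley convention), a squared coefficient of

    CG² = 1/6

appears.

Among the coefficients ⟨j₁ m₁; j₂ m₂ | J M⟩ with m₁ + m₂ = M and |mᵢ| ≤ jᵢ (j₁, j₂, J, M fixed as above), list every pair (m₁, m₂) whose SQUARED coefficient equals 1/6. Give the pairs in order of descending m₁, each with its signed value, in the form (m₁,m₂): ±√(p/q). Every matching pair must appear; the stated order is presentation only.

Admissible pairs with m₁+m₂ = M = 2: (-1/2,5/2), (1/2,3/2)
  (m₁,m₂)=(1/2,3/2): CG² = 5/6, CG = +√(5/6)
  (m₁,m₂)=(-1/2,5/2): CG² = 1/6, CG = +√(1/6)   ← matches the target
Pairs with CG² = 1/6: (-1/2,5/2): +√(1/6)

(-1/2,5/2): +√(1/6)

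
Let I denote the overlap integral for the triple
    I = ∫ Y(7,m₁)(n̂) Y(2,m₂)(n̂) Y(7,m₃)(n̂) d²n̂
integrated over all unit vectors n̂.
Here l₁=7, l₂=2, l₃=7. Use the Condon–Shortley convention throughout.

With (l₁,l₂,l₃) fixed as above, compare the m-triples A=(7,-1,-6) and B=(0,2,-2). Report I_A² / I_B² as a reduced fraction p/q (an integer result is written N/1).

Shared (l₁,l₂,l₃)=(7,2,7): N and (l;000)² cancel in I_A²/I_B².
A: Δ = 2!·12!·2!/17! = 1/185640; Racah Σ t=0..0: t=0:+1/958003200 = 1/958003200; ⇒ 3j(7 2 7; 7 -1 -6)² = 13/680, sgn -1
B: Δ = 2!·12!·2!/17! = 1/185640; Racah Σ t=2..2: t=2:+1/2419200 = 1/2419200; ⇒ 3j(7 2 7; 0 2 -2)² = 27/1105, sgn -1
I_A²/I_B² = (13/680)/(27/1105) = 169/216

169/216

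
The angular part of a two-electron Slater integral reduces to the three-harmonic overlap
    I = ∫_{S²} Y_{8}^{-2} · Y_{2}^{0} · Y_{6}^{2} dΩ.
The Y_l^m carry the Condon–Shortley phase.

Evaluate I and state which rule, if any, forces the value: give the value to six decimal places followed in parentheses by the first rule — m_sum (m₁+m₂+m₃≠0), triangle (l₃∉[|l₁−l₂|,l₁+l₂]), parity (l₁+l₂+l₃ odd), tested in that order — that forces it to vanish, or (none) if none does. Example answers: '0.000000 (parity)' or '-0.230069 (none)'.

Checks pass: Σm=0; 16 even; l₃=6∈[6,10].
(2·8+1)(2·2+1)(2·6+1) = 1105
Δ: 4! 12! 0! / 17! → 1/30940
sum: t=2:+1/2073600 = 1/2073600
3j²(8 2 6; 0 0 0) = Δ·Π!·Σ² = 28/1105  (sign +1)
sum: t=2:+1/3870720 = 1/3870720
3j²(8 2 6; -2 0 2) = Δ·Π!·Σ² = 135/6188  (sign +1)
combine: 4πI² = 1105·28/1105·135/6188 = 135/221
take √, sign +1: I = 0.22047828
No selection rule forces the value: the integral is nonzero (none).

0.220478 (none)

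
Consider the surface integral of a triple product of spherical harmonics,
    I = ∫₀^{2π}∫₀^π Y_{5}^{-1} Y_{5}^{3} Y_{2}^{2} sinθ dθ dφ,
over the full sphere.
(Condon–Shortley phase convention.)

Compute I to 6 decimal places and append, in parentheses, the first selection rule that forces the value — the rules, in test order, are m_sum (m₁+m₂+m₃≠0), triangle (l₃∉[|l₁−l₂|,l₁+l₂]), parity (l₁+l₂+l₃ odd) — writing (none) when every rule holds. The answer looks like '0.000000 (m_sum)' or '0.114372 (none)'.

Σmᵢ = 4 ≠ 0, so the φ-integral vanishes; I = 0

0.000000 (m_sum)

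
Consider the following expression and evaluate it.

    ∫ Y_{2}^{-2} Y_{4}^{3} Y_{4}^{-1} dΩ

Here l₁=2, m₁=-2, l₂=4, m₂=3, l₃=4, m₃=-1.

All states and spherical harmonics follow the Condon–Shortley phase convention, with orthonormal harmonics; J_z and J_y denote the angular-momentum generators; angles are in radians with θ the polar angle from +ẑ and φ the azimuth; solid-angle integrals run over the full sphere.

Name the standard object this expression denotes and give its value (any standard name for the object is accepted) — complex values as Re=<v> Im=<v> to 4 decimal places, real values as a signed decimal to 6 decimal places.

Gaunt coefficient, +0.159270

This is a Gaunt coefficient — the integral of a triple product of spherical harmonics over the sphere.
Checks pass: Σm=0; 10 even; l₃=4∈[2,6].
(2·2+1)(2·4+1)(2·4+1) = 405
Δ: 2! 2! 6! / 11! → 1/13860
sum: t=0:+1/192 t=1:−1/36 t=2:+1/192 = -5/288
3j²(2 4 4; 0 0 0) = Δ·Π!·Σ² = 20/693  (sign -1)
sum: t=2:+1/480 = 1/480
3j²(2 4 4; -2 3 -1) = Δ·Π!·Σ² = 3/110  (sign -1)
combine: 4πI² = 405·20/693·3/110 = 270/847
take √, sign +1: I = 0.15927046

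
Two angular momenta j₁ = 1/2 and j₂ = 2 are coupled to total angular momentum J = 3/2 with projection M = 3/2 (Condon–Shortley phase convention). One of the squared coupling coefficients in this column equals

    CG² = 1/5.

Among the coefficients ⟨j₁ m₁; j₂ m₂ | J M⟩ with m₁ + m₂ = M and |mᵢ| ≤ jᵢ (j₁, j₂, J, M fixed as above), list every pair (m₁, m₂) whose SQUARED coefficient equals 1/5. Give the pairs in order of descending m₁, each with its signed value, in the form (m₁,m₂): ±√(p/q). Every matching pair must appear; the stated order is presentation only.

(1/2,1): +√(1/5)

Admissible pairs with m₁+m₂ = M = 3/2: (-1/2,2), (1/2,1)
  (m₁,m₂)=(1/2,1): CG² = 1/5, CG = +√(1/5)   ← matches the target
  (m₁,m₂)=(-1/2,2): CG² = 4/5, CG = −√(4/5)
Pairs with CG² = 1/5: (1/2,1): +√(1/5)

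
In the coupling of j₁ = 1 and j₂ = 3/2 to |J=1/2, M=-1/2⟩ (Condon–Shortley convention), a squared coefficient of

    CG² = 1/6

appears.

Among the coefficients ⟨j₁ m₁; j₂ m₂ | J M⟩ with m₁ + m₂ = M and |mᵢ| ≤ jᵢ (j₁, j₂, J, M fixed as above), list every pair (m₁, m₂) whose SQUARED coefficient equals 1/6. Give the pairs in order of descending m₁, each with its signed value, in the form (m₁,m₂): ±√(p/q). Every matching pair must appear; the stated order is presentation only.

Admissible pairs with m₁+m₂ = M = -1/2: (-1,1/2), (0,-1/2), (1,-3/2)
  (m₁,m₂)=(1,-3/2): CG² = 1/2, CG = +√(1/2)
  (m₁,m₂)=(0,-1/2): CG² = 1/3, CG = −√(1/3)
  (m₁,m₂)=(-1,1/2): CG² = 1/6, CG = +√(1/6)   ← matches the target
Pairs with CG² = 1/6: (-1,1/2): +√(1/6)

(-1,1/2): +√(1/6)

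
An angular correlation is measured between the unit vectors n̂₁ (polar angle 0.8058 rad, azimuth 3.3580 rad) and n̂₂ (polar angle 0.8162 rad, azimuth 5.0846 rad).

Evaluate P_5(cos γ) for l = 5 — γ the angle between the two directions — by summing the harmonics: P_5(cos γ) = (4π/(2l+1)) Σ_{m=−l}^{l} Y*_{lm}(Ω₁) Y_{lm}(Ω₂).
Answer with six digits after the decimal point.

Addition theorem: P_5(cos γ) = (4π/11) Σ_m Y*_{lm}(Ω₁) Y_{lm}(Ω₂), m = −5…5:
  m=-5: (-0.04257 - 0.08006j) × (0.09128 - 0.02726j) = -0.00607 - 0.00615j  (running Σ = -0.00607 - 0.00615j)
  m=-4: (0.17842 + 0.20962j) × (0.02319 - 0.28229j) = 0.06331 - 0.04551j  (running Σ = 0.05724 - 0.05165j)
  m=-3: (-0.34308 - 0.26039j) × (-0.38745 - 0.18915j) = 0.08367 + 0.16578j  (running Σ = 0.14091 + 0.11413j)
  m=-2: (0.24330 + 0.11241j) × (-0.18475 + 0.17019j) = -0.06408 + 0.02064j  (running Σ = 0.07683 + 0.13477j)
  m=-1: (0.19949 + 0.04386j) × (-0.08024 - 0.20553j) = -0.00699 - 0.04452j  (running Σ = 0.06984 + 0.09025j)
  m=0: (-0.33053 + 0.00000j) × (-0.31842 + 0.00000j) = 0.10525 + 0.00000j  (running Σ = 0.17509 + 0.09025j)
  m=1: (-0.19949 + 0.04386j) × (0.08024 - 0.20553j) = -0.00699 + 0.04452j  (running Σ = 0.16809 + 0.13477j)
  m=2: (0.24330 - 0.11241j) × (-0.18475 - 0.17019j) = -0.06408 - 0.02064j  (running Σ = 0.10401 + 0.11413j)
  m=3: (0.34308 - 0.26039j) × (0.38745 - 0.18915j) = 0.08367 - 0.16578j  (running Σ = 0.18768 - 0.05165j)
  m=4: (0.17842 - 0.20962j) × (0.02319 + 0.28229j) = 0.06331 + 0.04551j  (running Σ = 0.25099 - 0.00615j)
  m=5: (0.04257 - 0.08006j) × (-0.09128 - 0.02726j) = -0.00607 + 0.00615j  (running Σ = 0.24493 - 0.00000j)
Σ over m = 0.24493 - 0.00000j; ×(4π/11) → 0.27980 - 0.00000j. Real part: 0.279803

0.279803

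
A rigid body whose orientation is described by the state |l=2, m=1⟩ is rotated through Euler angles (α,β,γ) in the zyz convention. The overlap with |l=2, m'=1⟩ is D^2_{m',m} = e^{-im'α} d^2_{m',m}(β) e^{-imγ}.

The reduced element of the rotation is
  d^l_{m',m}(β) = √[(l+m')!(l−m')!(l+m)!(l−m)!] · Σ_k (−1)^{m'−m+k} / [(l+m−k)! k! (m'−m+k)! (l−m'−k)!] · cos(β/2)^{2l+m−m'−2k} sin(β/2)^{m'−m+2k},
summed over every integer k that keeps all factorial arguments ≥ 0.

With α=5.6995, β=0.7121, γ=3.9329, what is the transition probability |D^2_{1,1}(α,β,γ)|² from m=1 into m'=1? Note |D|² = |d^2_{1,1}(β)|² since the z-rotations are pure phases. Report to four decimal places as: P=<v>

Split into d^2_{1,1}(β=0.7121) × two z-phases.
With c≡cos(β/2)=0.937281 and s≡sin(β/2)=0.348575, N=[6·1·6·1]^{1/2}=6.000000
k: max(0,(1)−(1))=0 … min(2+(1),2−(1))=1
  k=0: (−1)^0·6.0000/(6)·0.9373^4·0.3486^0 = +0.771755
  k=1: (−1)^1·6.0000/(2)·0.9373^2·0.3486^2 = -0.320223
d^2_{1,1}(0.7121) = +0.771755 -0.320223 = +0.451532
|D^2_{1,1}|² = |d^2_{1,1}(β)|² = (+0.451532)² = 0.203881 (the z-rotation phases have unit modulus)

P=0.2039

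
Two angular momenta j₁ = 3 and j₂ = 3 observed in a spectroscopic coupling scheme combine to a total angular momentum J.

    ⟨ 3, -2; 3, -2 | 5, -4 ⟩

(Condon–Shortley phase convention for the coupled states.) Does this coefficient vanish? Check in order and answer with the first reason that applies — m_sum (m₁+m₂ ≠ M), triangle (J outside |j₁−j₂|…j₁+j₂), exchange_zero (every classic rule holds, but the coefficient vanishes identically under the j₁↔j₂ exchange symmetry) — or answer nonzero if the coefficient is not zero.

m-sum: m₁+m₂ = -2+(-2) = -4, M = -4  ✓
triangle: |j₁−j₂| = 0 ≤ J = 5 ≤ j₁+j₂ = 6  ✓
exchange: j₁=j₂ and m₁=m₂, and (−1)^(j₁+j₂−J) = (−1)^1 = −1 forces ⟨j₁m₁;j₂m₂|JM⟩ = −⟨j₂m₂;j₁m₁|JM⟩ = −⟨j₁m₁;j₂m₂|JM⟩ ⇒ the coefficient vanishes identically
Racah sum check: Σ_k collapses to 0 ⇒ CG = 0

exchange_zero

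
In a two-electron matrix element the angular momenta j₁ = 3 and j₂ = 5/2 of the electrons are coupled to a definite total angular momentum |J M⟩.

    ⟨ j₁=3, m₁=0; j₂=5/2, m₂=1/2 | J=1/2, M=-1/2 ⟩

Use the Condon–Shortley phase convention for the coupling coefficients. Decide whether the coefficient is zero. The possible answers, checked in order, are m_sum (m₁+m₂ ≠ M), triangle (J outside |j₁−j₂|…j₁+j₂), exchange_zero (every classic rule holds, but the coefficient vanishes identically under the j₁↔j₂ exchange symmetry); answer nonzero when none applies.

m_sum

m-sum: m₁+m₂ = 0+1/2 = 1/2, M = -1/2  ✗ ⇒ coefficient is 0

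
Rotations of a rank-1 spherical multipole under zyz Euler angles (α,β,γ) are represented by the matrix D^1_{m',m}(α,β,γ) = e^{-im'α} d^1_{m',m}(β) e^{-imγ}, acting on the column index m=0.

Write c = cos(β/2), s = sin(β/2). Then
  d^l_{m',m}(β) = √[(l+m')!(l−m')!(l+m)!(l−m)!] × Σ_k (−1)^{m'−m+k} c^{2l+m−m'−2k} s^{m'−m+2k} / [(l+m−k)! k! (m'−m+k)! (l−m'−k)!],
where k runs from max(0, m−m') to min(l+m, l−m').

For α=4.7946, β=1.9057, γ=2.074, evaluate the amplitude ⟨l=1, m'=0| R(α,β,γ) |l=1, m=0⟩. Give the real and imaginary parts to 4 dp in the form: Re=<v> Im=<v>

D^1_{0,0}(4.7946,1.9057,2.0740) = e^{-i·0·4.7946}·d^1_{0,0}(1.9057)·e^{-i·0·2.0740}. Compute d first:
c=cos(1.905700/2)=0.579362, s=sin(1.905700/2)=0.815070; N=√[1·1·1·1]=1.000000
The bounds max(0,m−m')=0 and min(l+m,l−m')=1 give 2 terms
  k=0: (−1)^0·1.0000/(1)·0.5794^2·0.8151^0 = +0.335661
  k=1: (−1)^1·1.0000/(1)·0.5794^0·0.8151^2 = -0.664339
d^1_{0,0}(1.9057) = +0.335661 -0.664339 = -0.328678
Attach z-rotation phases: D = e^{-i(0)(4.7946)}·(-0.328678)·e^{-i(0)(2.0740)} = -0.328678+0.000000i

Re=-0.3287 Im=0.0000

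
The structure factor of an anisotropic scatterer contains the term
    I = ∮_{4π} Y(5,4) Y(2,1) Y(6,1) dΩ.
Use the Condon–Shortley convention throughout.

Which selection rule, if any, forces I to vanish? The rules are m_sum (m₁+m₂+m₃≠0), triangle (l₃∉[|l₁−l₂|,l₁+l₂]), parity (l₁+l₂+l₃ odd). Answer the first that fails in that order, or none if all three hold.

m₁+m₂+m₃ = 4 + 1 + 1 = 6  ✗
triangle: |5−2|=3 ≤ l₃=6 ≤ 5+2=7
parity: l₁+l₂+l₃ = 13 is odd

m_sum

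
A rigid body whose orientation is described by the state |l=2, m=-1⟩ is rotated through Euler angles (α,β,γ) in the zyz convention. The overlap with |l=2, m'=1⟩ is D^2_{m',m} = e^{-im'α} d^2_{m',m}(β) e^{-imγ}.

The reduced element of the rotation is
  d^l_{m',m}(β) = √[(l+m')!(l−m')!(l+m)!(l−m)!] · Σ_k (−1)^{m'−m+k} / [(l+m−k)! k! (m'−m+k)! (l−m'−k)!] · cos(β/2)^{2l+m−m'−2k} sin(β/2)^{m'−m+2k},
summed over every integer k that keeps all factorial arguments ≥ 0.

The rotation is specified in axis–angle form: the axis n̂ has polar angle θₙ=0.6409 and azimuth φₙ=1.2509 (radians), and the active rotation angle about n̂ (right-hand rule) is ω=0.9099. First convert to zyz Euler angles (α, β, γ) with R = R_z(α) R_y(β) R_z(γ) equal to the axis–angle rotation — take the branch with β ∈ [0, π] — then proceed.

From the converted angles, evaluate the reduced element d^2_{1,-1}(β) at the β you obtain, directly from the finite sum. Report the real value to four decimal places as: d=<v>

d=0.1880

Axis–angle → zyz. n̂ = (sinθₙcosφₙ, sinθₙsinφₙ, cosθₙ) = (+0.188026, +0.567584, +0.801558), ω = 0.9099.
R = I cosω + sinω [n̂]ₓ + (1−cosω) n̂n̂ᵀ gives
  R = [+0.627477, -0.591571, +0.506276; +0.673997, +0.738231, +0.027255; -0.389873, +0.324126, +0.861940]
β = atan2(√(R₁₃²+R₂₃²), R₃₃) = 0.531712; α = atan2(R₂₃, R₁₃) mod 2π = 0.053783; γ = atan2(R₃₂, −R₃₁) mod 2π = 0.693576
d^2_{1,-1}(β=0.5317) via the finite sum:
c=cos(0.531712/2)=0.964868, s=sin(0.531712/2)=0.262735; N=√[6·1·1·6]=6.000000
Admissible k: 0..1 (factorial args all ≥0)
  k=0: (−1)^2·6.0000/(2)·0.9649^2·0.2627^2 = +0.192794
  k=1: (−1)^3·6.0000/(6)·0.9649^0·0.2627^4 = -0.004765
d^2_{1,-1}(0.5317) = +0.192794 -0.004765 = +0.188029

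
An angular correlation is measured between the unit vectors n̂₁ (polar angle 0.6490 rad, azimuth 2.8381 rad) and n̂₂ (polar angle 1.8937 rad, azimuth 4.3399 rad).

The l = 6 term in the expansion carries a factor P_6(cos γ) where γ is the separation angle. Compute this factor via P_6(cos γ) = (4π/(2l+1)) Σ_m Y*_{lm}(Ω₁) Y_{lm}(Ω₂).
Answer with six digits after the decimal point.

Summing Y*_{l m}(θ₁,φ₁)·Y_{l m}(θ₂,φ₂) over m ∈ [−6, 6]; prefactor 4π/(2·6+1) = 0.966644:
  term(m=-6) = -0.00757 - 0.00333j   from Y*(Ω₁)=-0.00583 - 0.02281j, Y(Ω₂)=0.21657 - 0.27667j
  term(m=-5) = -0.01481 + 0.04121j   from Y*(Ω₁)=-0.00573 + 0.10737j, Y(Ω₂)=0.39007 + 0.11710j
  term(m=-4) = 0.00851 + 0.00241j   from Y*(Ω₁)=0.09947 - 0.26684j, Y(Ω₂)=0.00251 + 0.03095j
  term(m=-3) = -0.03128 + 0.14894j   from Y*(Ω₁)=-0.27983 + 0.36031j, Y(Ω₂)=0.29989 - 0.14610j
  term(m=-2) = 0.04733 + 0.00657j   from Y*(Ω₁)=0.28041 - 0.19473j, Y(Ω₂)=0.10289 + 0.09489j
  term(m=-1) = 0.00293 - 0.04240j   from Y*(Ω₁)=0.14141 - 0.04428j, Y(Ω₂)=0.10439 - 0.26718j
  term(m=+0) = -0.06540 + 0.00000j   from Y*(Ω₁)=-0.39345 + 0.00000j, Y(Ω₂)=0.16622 + 0.00000j
  term(m=+1) = 0.00293 + 0.04240j   from Y*(Ω₁)=-0.14141 - 0.04428j, Y(Ω₂)=-0.10439 - 0.26718j
  term(m=+2) = 0.04733 - 0.00657j   from Y*(Ω₁)=0.28041 + 0.19473j, Y(Ω₂)=0.10289 - 0.09489j
  term(m=+3) = -0.03128 - 0.14894j   from Y*(Ω₁)=0.27983 + 0.36031j, Y(Ω₂)=-0.29989 - 0.14610j
  term(m=+4) = 0.00851 - 0.00241j   from Y*(Ω₁)=0.09947 + 0.26684j, Y(Ω₂)=0.00251 - 0.03095j
  term(m=+5) = -0.01481 - 0.04121j   from Y*(Ω₁)=0.00573 + 0.10737j, Y(Ω₂)=-0.39007 + 0.11710j
  term(m=+6) = -0.00757 + 0.00333j   from Y*(Ω₁)=-0.00583 + 0.02281j, Y(Ω₂)=0.21657 + 0.27667j
Total Σ_m = -0.05518 - 0.00000j. Multiply by 0.966644: -0.05334 - 0.00000j. P_6(cos γ) = -0.053335

-0.053335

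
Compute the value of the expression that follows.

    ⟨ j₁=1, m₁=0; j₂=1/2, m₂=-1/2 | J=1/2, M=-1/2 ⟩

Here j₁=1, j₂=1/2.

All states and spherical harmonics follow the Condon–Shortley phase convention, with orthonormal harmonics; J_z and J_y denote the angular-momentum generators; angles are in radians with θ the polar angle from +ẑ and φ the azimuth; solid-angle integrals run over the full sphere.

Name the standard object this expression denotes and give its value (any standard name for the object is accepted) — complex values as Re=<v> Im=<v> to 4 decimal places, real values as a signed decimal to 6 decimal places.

Clebsch–Gordan coefficient, +√(1/3) ≈ +0.577350

This is a Clebsch–Gordan (vector-coupling) coefficient.
j₁+j₂−J=1  J+j₁−j₂=1  J−j₁+j₂=0  j₁+j₂+J+1=3
(j₁±m₁, j₂±m₂, J±M) = (1,1,0,1,0,1)
P² = 1/3
sum k=0..0:
  [0] +1/1 = 1
S = 1
C² = P²·S² = 1/3 ; C = +0.577350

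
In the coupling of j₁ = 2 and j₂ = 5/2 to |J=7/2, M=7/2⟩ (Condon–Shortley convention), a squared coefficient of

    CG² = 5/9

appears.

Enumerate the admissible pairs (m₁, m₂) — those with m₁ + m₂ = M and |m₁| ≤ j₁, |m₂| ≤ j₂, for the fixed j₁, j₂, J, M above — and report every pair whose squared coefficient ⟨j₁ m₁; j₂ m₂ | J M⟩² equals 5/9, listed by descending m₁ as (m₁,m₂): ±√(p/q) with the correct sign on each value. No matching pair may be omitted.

(1,5/2): −√(5/9)

Admissible pairs with m₁+m₂ = M = 7/2: (1,5/2), (2,3/2)
  (m₁,m₂)=(2,3/2): CG² = 4/9, CG = +√(4/9)
  (m₁,m₂)=(1,5/2): CG² = 5/9, CG = −√(5/9)   ← matches the target
Pairs with CG² = 5/9: (1,5/2): −√(5/9)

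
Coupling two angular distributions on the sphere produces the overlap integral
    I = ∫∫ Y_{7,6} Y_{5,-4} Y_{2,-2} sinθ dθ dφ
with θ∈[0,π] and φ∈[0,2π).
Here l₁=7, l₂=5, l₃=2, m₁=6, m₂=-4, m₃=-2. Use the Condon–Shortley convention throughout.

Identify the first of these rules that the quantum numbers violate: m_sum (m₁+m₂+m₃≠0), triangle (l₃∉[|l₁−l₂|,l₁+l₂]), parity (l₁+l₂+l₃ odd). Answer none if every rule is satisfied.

none

azimuthal sum: 6 − 4 − 2 = 0  ✓
2 ≤ 2 ≤ 12 (triangle on l)  ✓
L = 7 + 5 + 2 = 14 (even)  ✓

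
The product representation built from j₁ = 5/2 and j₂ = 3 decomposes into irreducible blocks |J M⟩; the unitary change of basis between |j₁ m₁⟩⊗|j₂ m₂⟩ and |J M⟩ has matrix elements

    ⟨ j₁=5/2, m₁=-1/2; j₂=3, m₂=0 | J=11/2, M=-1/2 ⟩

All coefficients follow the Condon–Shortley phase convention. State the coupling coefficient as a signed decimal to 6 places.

+0.657952

triangle: 0!×5!×6!/12! = 86400/479001600
(j±m)!: 2!×3!×3!×3!×5!×6! = 37324800
prefactor² = (2J+1)×Δ×N² = 6220800/77
  k=0: +1/(0!×0!×3!×3!×2!×3!) = 1/432
Σ = 1/432  ⇒  CG² = 6220800/77×(1/432)² = 100/231
CG = +√(100/231) = +0.657952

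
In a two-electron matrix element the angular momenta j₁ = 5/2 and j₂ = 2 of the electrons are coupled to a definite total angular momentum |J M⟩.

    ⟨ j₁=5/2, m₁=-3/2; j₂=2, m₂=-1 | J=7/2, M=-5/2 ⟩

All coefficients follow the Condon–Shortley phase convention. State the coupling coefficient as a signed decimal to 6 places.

−√(1/63) ≈ -0.125988

triangle: 1!*4!*3!/9! = 144/362880
(j±m)!: 1!*4!*1!*3!*1!*6! = 103680
prefactor² = (2J+1)*Δ*N² = 2304/7
  k=0: +1/(0!*1!*4!*1!*0!*2!) = 1/48
  k=1: −1/(1!*0!*3!*0!*1!*3!) = -1/36
Σ = -1/144  ⇒  CG² = 2304/7*(-1/144)² = 1/63
CG = −√(1/63) = -0.125988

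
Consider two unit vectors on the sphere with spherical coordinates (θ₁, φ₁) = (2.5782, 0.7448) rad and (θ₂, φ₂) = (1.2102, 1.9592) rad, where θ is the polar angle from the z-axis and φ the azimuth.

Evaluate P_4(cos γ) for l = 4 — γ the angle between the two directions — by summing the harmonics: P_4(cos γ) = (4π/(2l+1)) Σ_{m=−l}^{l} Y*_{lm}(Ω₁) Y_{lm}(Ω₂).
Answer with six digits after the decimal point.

0.318417

Addition theorem: P_4(cos γ) = (4π/9) Σ_m Y*_{lm}(Ω₁) Y_{lm}(Ω₂), m = −4…4:
  [-4]  conj(Y_{4,-4})(Ω₁) = (-0.035526, 0.005820) ; Y_{4,-4}(Ω₂) = (0.005828, -0.339159) ; Δ = (0.001767, 0.012083)
  [-3]  conj(Y_{4,-3})(Ω₁) = (0.099287, -0.126983) ; Y_{4,-3}(Ω₂) = (0.332433, 0.142744) ; Δ = (0.051133, -0.028041)
  [-2]  conj(Y_{4,-2})(Ω₁) = (0.030981, 0.380721) ; Y_{4,-2}(Ω₂) = (0.026853, -0.026396) ; Δ = (0.010881, 0.009406)
  [-1]  conj(Y_{4,-1})(Ω₁) = (-0.314645, -0.290080) ; Y_{4,-1}(Ω₂) = (0.125903, 0.307688) ; Δ = (0.049640, -0.133334)
  [+0]  conj(Y_{4,0})(Ω₁) = (-0.059397, -0.000000) ; Y_{4,0}(Ω₂) = (-0.020342, 0.000000) ; Δ = (0.001208, 0.000000)
  [+1]  conj(Y_{4,1})(Ω₁) = (0.314645, -0.290080) ; Y_{4,1}(Ω₂) = (-0.125903, 0.307688) ; Δ = (0.049640, 0.133334)
  [+2]  conj(Y_{4,2})(Ω₁) = (0.030981, -0.380721) ; Y_{4,2}(Ω₂) = (0.026853, 0.026396) ; Δ = (0.010881, -0.009406)
  [+3]  conj(Y_{4,3})(Ω₁) = (-0.099287, -0.126983) ; Y_{4,3}(Ω₂) = (-0.332433, 0.142744) ; Δ = (0.051133, 0.028041)
  [+4]  conj(Y_{4,4})(Ω₁) = (-0.035526, -0.005820) ; Y_{4,4}(Ω₂) = (0.005828, 0.339159) ; Δ = (0.001767, -0.012083)
Σ over m = (0.228049, -0.000000); ×(4π/9) → (0.318417, -0.000000). Real part: 0.318417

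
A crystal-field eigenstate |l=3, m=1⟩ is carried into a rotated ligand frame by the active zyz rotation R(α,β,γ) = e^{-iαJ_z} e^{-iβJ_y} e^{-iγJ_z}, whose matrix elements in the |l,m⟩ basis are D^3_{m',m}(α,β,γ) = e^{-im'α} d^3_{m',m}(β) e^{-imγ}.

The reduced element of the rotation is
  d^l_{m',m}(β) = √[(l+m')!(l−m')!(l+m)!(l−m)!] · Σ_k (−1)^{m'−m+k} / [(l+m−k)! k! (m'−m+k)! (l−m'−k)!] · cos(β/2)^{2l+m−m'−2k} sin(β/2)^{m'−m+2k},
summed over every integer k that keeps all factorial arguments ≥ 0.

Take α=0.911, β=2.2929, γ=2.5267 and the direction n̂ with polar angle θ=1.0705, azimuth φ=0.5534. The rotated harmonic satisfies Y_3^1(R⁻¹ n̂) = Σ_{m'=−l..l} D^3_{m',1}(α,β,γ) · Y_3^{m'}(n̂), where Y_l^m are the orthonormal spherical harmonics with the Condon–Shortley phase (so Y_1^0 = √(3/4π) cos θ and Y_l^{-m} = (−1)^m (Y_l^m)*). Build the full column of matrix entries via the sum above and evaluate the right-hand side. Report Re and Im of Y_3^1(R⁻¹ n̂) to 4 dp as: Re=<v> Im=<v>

Re=0.0998 Im=0.1374

Need the full column D^3_{m',1} for m'=−3..3 at α=0.9110, β=2.2929, γ=2.5267.
cos(β/2)=0.411725, sin(β/2)=0.911308
d^3_{-3,1}: single k=4 term ⇒ +0.452816;  D = +0.443214+0.092755i
d^3_{-2,1}: k∈[3..4] ⇒ +0.334078 -0.818339 = -0.484261;  D = -0.368913+0.313707i
d^3_{-1,1}: k∈[2..4] ⇒ +0.143190 -0.935332 +0.572785 = -0.219358;  D = +0.009847+0.219137i
d^3_{0,1}: k∈[1..3] ⇒ +0.037350 -0.548946 +0.896446 = +0.384850;  D = -0.314359-0.222009i
d^3_{1,1}: k∈[0..2] ⇒ +0.004871 -0.190919 +0.701499 = +0.515451;  D = -0.493018+0.150408i
d^3_{2,1}: k∈[0..1] ⇒ -0.034096 +0.334078 = +0.299982;  D = -0.106711+0.280361i
d^3_{3,1}: single k=0 term ⇒ +0.092428;  D = +0.048099+0.078927i
Y_3^{m'}(θ=1.0705,φ=0.5534) and Σ D·Y over m':
  (+0.4432+0.0928i)·(-0.0252-0.2807i)  (-0.3689+0.3137i)·(+0.1689-0.3375i)  (+0.0098+0.2191i)·(+0.0363-0.0224i)  (-0.3144-0.2220i)·(-0.3311+0.0000i)  (-0.4930+0.1504i)·(-0.0363-0.0224i)  (-0.1067+0.2804i)·(+0.1689+0.3375i)  (+0.0481+0.0789i)·(+0.0252-0.2807i)
Y_3^1(R⁻¹ n̂) = +0.099792+0.137405i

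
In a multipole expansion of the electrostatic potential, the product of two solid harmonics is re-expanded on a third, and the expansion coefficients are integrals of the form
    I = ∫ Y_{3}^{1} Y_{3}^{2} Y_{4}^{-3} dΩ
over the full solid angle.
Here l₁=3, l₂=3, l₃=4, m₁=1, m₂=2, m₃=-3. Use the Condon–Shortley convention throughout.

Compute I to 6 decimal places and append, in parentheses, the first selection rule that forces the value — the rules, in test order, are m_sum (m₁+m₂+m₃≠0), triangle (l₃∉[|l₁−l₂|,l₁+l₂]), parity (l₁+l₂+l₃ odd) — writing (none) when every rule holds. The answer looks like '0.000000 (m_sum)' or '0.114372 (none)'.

Rules hold: Σm=0, L=10 even, 0≤4≤6.
N = 7·7·9 = 441
Δ = 2!·4!·4!/11! = 1/34650
Racah Σ t=0..2: t=0:+1/72 t=1:−1/16 t=2:+1/72 = -5/144
⇒ 3j(3 3 4; 0 0 0)² = 2/77, sgn -1
Racah Σ t=1..2: t=1:−1/144 t=2:+1/288 = -1/288
⇒ 3j(3 3 4; 1 2 -3)² = 1/99, sgn +1
4πI² = N·(3j₀)²·(3jₘ)² = 14/121
I = -1·√(0.115702/4π) = -0.09595473
No selection rule forces the value: the integral is nonzero (none).

-0.095955 (none)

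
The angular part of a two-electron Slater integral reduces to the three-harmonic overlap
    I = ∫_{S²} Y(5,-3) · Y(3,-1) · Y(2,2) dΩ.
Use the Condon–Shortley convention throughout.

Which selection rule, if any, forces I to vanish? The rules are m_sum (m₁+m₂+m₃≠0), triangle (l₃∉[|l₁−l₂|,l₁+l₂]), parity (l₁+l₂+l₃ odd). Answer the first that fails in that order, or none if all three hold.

m_sum

Σmᵢ = -2  ✗
l₃∈[|l₁−l₂|,l₁+l₂]=[2,8], have l₃=2
Σlᵢ = 10 ⇒ even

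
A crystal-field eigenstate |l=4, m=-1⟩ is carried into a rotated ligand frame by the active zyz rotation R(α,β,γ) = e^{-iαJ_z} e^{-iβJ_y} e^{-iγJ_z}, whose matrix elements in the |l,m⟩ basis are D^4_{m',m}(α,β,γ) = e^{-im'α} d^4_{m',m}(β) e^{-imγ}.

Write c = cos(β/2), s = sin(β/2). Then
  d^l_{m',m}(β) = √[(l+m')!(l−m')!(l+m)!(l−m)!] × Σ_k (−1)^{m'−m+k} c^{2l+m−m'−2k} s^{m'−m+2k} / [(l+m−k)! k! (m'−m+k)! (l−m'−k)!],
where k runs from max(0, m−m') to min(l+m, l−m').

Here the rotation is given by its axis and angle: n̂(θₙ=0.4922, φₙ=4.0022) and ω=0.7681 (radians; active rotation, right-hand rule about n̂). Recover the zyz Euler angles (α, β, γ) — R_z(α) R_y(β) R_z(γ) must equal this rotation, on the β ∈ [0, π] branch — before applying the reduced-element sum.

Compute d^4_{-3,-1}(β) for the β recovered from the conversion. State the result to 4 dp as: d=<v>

Axis–angle → zyz. n̂ = (sinθₙcosφₙ, sinθₙsinφₙ, cosθₙ) = (-0.308102, -0.358318, +0.881295), ω = 0.7681.
R = I cosω + sinω [n̂]ₓ + (1−cosω) n̂n̂ᵀ gives
  R = [+0.745884, -0.581301, -0.325185; +0.643294, +0.755280, +0.125398; +0.172712, -0.302722, +0.937299]
β = atan2(√(R₁₃²+R₂₃²), R₃₃) = 0.355997; α = atan2(R₂₃, R₁₃) mod 2π = 2.773543; γ = atan2(R₃₂, −R₃₁) mod 2π = 4.193921
d^4_{-3,-1}(β=0.3560) via the finite sum:
With c≡cos(β/2)=0.984200 and s≡sin(β/2)=0.177060, N=[1·5040·6·120]^{1/2}=1904.940944
k: max(0,(-1)−(-3))=2 … min(4+(-1),4−(-3))=3
  k=2: (−1)^0·1904.9409/(240)·0.9842^6·0.1771^2 = +0.226158
  k=3: (−1)^1·1904.9409/(144)·0.9842^4·0.1771^4 = -0.012199
d^4_{-3,-1}(0.3560) = +0.226158 -0.012199 = +0.213959

d=0.2140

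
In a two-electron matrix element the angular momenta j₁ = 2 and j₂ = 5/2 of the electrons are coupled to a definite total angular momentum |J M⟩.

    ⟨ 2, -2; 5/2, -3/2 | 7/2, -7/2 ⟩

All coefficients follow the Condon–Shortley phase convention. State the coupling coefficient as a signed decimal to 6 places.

−√(4/9) = -0.666667

triangle: 1!×3!×4!/9! = 144/362880
(j±m)!: 0!×4!×1!×4!×0!×7! = 2903040
prefactor² = (2J+1)×Δ×N² = 9216
  k=1: −1/(1!×0!×3!×0!×0!×4!) = -1/144
Σ = -1/144  ⇒  CG² = 9216×(-1/144)² = 4/9
CG = −√(4/9) = -0.666667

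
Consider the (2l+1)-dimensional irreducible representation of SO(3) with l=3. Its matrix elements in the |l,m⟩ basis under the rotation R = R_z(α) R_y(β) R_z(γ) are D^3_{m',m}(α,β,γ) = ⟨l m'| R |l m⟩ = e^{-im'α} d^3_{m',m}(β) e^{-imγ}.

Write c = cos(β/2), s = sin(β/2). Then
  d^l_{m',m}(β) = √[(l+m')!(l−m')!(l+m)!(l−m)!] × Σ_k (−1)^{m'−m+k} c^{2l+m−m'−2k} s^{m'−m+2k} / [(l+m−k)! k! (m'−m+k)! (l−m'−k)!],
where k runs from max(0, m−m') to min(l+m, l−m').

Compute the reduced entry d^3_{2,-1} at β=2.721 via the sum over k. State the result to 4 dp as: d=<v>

d=0.5367

d^3_{2,-1}(β=2.7210) via the finite sum:
Half-angle: c=0.208750, s=0.977969. N=√(120·1·2·24)=75.894664
The bounds max(0,m−m')=0 and min(l+m,l−m')=1 give 2 terms
  k=0: (−1)^3·75.8947/(12)·0.2087^3·0.9780^3 = -0.053812
  k=1: (−1)^4·75.8947/(24)·0.2087^1·0.9780^5 = +0.590543
d^3_{2,-1}(2.7210) = -0.053812 +0.590543 = +0.536731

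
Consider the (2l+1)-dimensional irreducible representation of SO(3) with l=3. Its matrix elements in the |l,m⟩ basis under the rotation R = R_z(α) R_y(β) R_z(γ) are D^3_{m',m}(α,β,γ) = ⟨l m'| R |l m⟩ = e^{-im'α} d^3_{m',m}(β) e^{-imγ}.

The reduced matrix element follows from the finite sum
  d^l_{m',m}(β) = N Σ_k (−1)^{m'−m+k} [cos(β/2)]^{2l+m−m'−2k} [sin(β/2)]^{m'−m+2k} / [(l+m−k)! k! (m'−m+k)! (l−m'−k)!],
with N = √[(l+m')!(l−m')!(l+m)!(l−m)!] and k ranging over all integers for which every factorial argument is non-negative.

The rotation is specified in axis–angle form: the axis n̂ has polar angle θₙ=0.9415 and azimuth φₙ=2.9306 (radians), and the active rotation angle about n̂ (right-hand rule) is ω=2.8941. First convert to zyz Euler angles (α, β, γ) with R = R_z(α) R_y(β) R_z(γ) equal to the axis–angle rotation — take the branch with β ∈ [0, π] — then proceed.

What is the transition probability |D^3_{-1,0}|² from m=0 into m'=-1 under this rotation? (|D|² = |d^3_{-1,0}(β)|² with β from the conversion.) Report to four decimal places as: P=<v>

P=0.0594

Axis–angle → zyz. n̂ = (sinθₙcosφₙ, sinθₙsinφₙ, cosθₙ) = (-0.790513, +0.169313, +0.588576), ω = 2.8941.
R = I cosω + sinω [n̂]ₓ + (1−cosω) n̂n̂ᵀ gives
  R = [+0.261252, -0.407795, -0.874900; -0.119424, -0.913070, +0.389925; -0.957855, +0.002615, -0.287242]
β = atan2(√(R₁₃²+R₂₃²), R₃₃) = 1.862142; α = atan2(R₂₃, R₁₃) mod 2π = 2.722337; γ = atan2(R₃₂, −R₃₁) mod 2π = 0.002730
D^3_{-1,0}(2.7223,1.8621,0.0027) = e^{-i·-1·2.7223}·d^3_{-1,0}(1.8621)·e^{-i·0·0.0027}. Compute d first:
c=cos(1.862142/2)=0.596975, s=sin(1.862142/2)=0.802260; N=√[2·24·6·6]=41.569219
k: max(0,(0)−(-1))=1 … min(3+(0),3−(-1))=3
  k=1: (−1)^0·41.5692/(12)·0.5970^5·0.8023^1 = +0.210711
  k=2: (−1)^1·41.5692/(4)·0.5970^3·0.8023^3 = -1.141630
  k=3: (−1)^2·41.5692/(12)·0.5970^1·0.8023^5 = +0.687262
d^3_{-1,0}(1.8621) = +0.210711 -1.141630 +0.687262 = -0.243658
|D^3_{-1,0}|² = |d^3_{-1,0}(β)|² = (-0.243658)² = 0.059369 (the z-rotation phases have unit modulus)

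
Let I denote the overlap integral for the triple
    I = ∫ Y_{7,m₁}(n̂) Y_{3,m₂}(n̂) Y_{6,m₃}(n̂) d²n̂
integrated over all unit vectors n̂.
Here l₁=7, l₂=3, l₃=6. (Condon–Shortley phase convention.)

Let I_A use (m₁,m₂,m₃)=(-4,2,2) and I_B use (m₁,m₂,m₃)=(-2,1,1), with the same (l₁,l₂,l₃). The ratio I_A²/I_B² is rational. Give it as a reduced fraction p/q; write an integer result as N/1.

550/3481

Shared (l₁,l₂,l₃)=(7,3,6): N and (l;000)² cancel in I_A²/I_B².
A: Δ = 4!·10!·2!/17! = 1/2042040; Racah Σ t=3..4: t=3:−1/967680 t=4:+1/725760 = 1/2903040; ⇒ 3j(7 3 6; -4 2 2)² = 5/3094, sgn +1
B: Δ = 4!·10!·2!/17! = 1/2042040; Racah Σ t=2..4: t=2:+1/241920 t=3:−1/103680 t=4:+1/691200 = -59/14515200; ⇒ 3j(7 3 6; -2 1 1)² = 3481/340340, sgn +1
I_A²/I_B² = (5/3094)/(3481/340340) = 550/3481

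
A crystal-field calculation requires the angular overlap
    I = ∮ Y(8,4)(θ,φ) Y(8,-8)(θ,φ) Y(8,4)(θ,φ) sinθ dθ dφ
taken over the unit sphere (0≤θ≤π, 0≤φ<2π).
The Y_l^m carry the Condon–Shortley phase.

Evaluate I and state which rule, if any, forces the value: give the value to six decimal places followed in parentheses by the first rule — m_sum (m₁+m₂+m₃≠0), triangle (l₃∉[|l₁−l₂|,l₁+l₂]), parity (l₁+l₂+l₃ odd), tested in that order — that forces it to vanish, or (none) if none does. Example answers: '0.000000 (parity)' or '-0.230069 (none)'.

Checks pass: Σm=0; 24 even; l₃=8∈[0,16].
(2·8+1)(2·8+1)(2·8+1) = 4913
Δ: 8! 8! 8! / 25! → 1/236637794250
sum: t=0:+1/65548320768000 t=1:−1/128024064000 t=2:+1/2985984000 t=3:−1/373248000 t=4:+1/191102976 t=5:−1/373248000 t=6:+1/2985984000 t=7:−1/128024064000 t=8:+1/65548320768000 = 11/20808990720
3j²(8 8 8; 0 0 0) = Δ·Π!·Σ² = 490/96577  (sign +1)
sum: t=0:+1/936404582400 = 1/936404582400
3j²(8 8 8; 4 -8 4) = Δ·Π!·Σ² = 99/7429  (sign +1)
combine: 4πI² = 4913·490/96577·99/7429 = 824670/2482597
take √, sign +1: I = 0.16258559
No selection rule forces the value: the integral is nonzero (none).

0.162586 (none)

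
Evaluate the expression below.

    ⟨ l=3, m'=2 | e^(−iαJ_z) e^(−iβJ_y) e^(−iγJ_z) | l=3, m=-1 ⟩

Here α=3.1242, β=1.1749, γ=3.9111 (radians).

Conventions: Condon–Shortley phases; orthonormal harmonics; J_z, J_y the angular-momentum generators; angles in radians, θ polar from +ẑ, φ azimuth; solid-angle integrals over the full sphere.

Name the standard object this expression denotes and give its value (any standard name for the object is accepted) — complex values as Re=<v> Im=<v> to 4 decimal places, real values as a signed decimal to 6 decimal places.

This is a Wigner D-matrix element — the rotation-matrix element ⟨l m'| R(α,β,γ) |l m⟩ in the angular-momentum basis.
D^3_{2,-1}(3.1242,1.1749,3.9111) = e^{-i·2·3.1242}·d^3_{2,-1}(1.1749)·e^{-i·-1·3.9111}. Compute d first:
With c≡cos(β/2)=0.832357 and s≡sin(β/2)=0.554240, N=[120·1·2·24]^{1/2}=75.894664
k∈{0,1} keeps every argument non-negative
  k=0: (−1)^3·75.8947/(12)·0.8324^3·0.5542^3 = -0.620944
  k=1: (−1)^4·75.8947/(24)·0.8324^1·0.5542^5 = +0.137658
d^3_{2,-1}(1.1749) = -0.620944 +0.137658 = -0.483287
Attach z-rotation phases: D = e^{-i(2)(3.1242)}·(-0.483287)·e^{-i(-1)(3.9111)} = +0.335218+0.348131i

Wigner D-matrix element, Re=0.3352 Im=0.3481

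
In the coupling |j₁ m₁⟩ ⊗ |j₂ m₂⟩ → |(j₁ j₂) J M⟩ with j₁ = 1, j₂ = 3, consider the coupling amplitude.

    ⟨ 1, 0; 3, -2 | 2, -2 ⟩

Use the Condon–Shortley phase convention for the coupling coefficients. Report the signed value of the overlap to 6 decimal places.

j₁+j₂−J=2  J+j₁−j₂=0  J−j₁+j₂=4  j₁+j₂+J+1=7
(j₁±m₁, j₂±m₂, J±M) = (1,1,1,5,0,4)
P² = 960/7
sum k=1..1:
  [1] −1/24 = -1/24
S = -1/24
C² = P²·S² = 5/21 ; C = -0.487950

−√(5/21) ≈ -0.487950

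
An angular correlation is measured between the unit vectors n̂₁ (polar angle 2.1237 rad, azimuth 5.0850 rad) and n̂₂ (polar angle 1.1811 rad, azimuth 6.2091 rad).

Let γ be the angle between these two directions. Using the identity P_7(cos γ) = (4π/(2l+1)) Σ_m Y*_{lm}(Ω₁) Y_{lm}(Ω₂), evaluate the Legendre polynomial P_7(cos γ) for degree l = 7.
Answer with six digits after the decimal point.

-0.255136

Summing Y*_{l m}(θ₁,φ₁)·Y_{l m}(θ₂,φ₂) over m ∈ [−7, 7]; prefactor 4π/(2·7+1) = 0.837758:
  [-7]  conj(Y_{7,-7})(Ω₁) = (-0.082171, -0.139184) ; Y_{7,-7}(Ω₂) = (0.251683, 0.143636) ; Δ = (-0.000689, -0.046833)
  [-6]  conj(Y_{7,-6})(Ω₁) = (-0.230251, 0.293711) ; Y_{7,-6}(Ω₂) = (0.402038, 0.191492) ; Δ = (-0.148813, 0.073992)
  [-5]  conj(Y_{7,-5})(Ω₁) = (0.405446, 0.121988) ; Y_{7,-5}(Ω₂) = (0.202997, 0.078835) ; Δ = (0.072688, 0.056727)
  [-4]  conj(Y_{7,-4})(Ω₁) = (-0.009496, -0.117928) ; Y_{7,-4}(Ω₂) = (-0.219383, -0.066985) ; Δ = (-0.005816, 0.026507)
  [-3]  conj(Y_{7,-3})(Ω₁) = (0.265185, -0.129070) ; Y_{7,-3}(Ω₂) = (-0.302956, -0.068465) ; Δ = (-0.089176, 0.020947)
  [-2]  conj(Y_{7,-2})(Ω₁) = (-0.195065, -0.179989) ; Y_{7,-2}(Ω₂) = (0.105767, 0.015787) ; Δ = (-0.017790, -0.022116)
  [-1]  conj(Y_{7,-1})(Ω₁) = (0.070857, -0.181281) ; Y_{7,-1}(Ω₂) = (0.321893, 0.023891) ; Δ = (0.027140, -0.056660)
  [+0]  conj(Y_{7,0})(Ω₁) = (-0.292736, -0.000000) ; Y_{7,0}(Ω₂) = (-0.069582, 0.000000) ; Δ = (0.020369, 0.000000)
  [+1]  conj(Y_{7,1})(Ω₁) = (-0.070857, -0.181281) ; Y_{7,1}(Ω₂) = (-0.321893, 0.023891) ; Δ = (0.027140, 0.056660)
  [+2]  conj(Y_{7,2})(Ω₁) = (-0.195065, 0.179989) ; Y_{7,2}(Ω₂) = (0.105767, -0.015787) ; Δ = (-0.017790, 0.022116)
  [+3]  conj(Y_{7,3})(Ω₁) = (-0.265185, -0.129070) ; Y_{7,3}(Ω₂) = (0.302956, -0.068465) ; Δ = (-0.089176, -0.020947)
  [+4]  conj(Y_{7,4})(Ω₁) = (-0.009496, 0.117928) ; Y_{7,4}(Ω₂) = (-0.219383, 0.066985) ; Δ = (-0.005816, -0.026507)
  [+5]  conj(Y_{7,5})(Ω₁) = (-0.405446, 0.121988) ; Y_{7,5}(Ω₂) = (-0.202997, 0.078835) ; Δ = (0.072688, -0.056727)
  [+6]  conj(Y_{7,6})(Ω₁) = (-0.230251, -0.293711) ; Y_{7,6}(Ω₂) = (0.402038, -0.191492) ; Δ = (-0.148813, -0.073992)
  [+7]  conj(Y_{7,7})(Ω₁) = (0.082171, -0.139184) ; Y_{7,7}(Ω₂) = (-0.251683, 0.143636) ; Δ = (-0.000689, 0.046833)
Σ over m = (-0.304546, 0.000000); ×(4π/15) → (-0.255136, 0.000000). Real part: -0.255136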